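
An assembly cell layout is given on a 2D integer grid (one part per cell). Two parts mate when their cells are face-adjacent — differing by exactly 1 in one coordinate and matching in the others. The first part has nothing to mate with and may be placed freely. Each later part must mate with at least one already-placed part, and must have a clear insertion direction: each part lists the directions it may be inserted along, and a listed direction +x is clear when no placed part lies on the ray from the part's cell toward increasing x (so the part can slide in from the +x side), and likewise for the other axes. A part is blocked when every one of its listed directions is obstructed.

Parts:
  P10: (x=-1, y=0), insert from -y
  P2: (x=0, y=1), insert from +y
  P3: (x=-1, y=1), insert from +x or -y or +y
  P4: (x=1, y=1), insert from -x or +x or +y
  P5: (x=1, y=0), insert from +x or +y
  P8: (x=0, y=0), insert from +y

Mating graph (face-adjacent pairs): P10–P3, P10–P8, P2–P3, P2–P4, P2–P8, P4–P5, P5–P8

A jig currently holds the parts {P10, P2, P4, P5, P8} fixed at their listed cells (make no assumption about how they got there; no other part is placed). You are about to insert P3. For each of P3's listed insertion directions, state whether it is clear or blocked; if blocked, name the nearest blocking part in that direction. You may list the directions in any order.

+x: nearest on ray is P2@(0, 1) ⇒ blocked
-y: nearest on ray is P10@(-1, 0) ⇒ blocked
+y: ray from P3(-1, 1) has no placed part ⇒ clear

+x: blocked by P2; +y: clear; -y: blocked by P10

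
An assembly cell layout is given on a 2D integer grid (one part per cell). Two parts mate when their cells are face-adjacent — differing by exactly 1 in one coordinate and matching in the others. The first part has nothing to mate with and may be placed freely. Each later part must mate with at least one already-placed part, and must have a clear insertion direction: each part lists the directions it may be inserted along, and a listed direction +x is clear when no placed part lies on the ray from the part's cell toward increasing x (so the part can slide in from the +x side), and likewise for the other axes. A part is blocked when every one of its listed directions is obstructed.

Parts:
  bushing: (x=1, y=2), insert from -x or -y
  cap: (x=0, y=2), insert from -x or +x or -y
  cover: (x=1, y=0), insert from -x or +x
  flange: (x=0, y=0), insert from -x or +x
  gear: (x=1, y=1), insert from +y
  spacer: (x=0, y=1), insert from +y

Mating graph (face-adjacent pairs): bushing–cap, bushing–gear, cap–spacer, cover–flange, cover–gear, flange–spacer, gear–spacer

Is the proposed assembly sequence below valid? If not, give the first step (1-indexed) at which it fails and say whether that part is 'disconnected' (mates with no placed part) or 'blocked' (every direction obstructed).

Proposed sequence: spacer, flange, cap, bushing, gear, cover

Invalid at step 5 (blocked)

1. spacer@(0, 1) [+y clear] — {spacer}
2. flange@(0, 0) [-x clear] — {flange, spacer}
3. cap@(0, 2) [-x clear] — {cap, flange, spacer}
4. bushing@(1, 2) [-y clear] — {bushing, cap, flange, spacer}
5. gear@(1, 1) — +y all obstructed ⇒ blocked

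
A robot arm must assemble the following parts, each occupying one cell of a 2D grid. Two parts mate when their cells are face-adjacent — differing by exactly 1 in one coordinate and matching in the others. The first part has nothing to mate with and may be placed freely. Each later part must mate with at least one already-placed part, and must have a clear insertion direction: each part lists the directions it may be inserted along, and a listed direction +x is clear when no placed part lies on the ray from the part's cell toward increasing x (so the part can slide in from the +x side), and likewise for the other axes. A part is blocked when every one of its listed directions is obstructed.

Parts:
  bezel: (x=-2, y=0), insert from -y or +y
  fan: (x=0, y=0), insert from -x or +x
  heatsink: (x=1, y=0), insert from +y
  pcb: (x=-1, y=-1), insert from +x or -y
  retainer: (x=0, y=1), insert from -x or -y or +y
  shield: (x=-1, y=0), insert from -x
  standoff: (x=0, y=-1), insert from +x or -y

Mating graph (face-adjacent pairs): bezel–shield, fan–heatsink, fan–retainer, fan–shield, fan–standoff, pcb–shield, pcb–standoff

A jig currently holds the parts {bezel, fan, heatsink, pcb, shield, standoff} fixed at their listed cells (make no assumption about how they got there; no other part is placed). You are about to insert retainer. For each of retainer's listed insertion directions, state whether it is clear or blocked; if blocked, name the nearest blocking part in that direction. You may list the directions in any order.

+y: clear; -x: clear; -y: blocked by fan

-x: ray from retainer(0, 1) has no placed part ⇒ clear
-y: nearest on ray is fan@(0, 0) ⇒ blocked
+y: ray from retainer(0, 1) has no placed part ⇒ clear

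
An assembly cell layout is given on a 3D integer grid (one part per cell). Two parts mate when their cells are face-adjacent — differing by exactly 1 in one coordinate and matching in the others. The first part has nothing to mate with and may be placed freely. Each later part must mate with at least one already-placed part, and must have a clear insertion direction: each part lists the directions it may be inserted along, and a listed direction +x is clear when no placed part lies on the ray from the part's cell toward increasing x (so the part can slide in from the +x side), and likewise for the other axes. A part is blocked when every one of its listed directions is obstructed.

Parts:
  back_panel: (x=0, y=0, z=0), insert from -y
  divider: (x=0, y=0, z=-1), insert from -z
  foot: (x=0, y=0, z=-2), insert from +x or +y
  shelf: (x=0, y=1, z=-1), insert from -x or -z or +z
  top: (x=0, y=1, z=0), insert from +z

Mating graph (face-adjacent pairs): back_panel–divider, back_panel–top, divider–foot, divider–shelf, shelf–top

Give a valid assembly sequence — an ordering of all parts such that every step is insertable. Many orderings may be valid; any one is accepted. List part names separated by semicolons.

divider; foot; back_panel; top; shelf

1. divider@(0, 0, -1) [-z clear] — {divider}
2. foot@(0, 0, -2) [+x clear] — {divider, foot}
3. back_panel@(0, 0, 0) [-y clear] — {back_panel, divider, foot}
4. top@(0, 1, 0) [+z clear] — {back_panel, divider, foot, top}
5. shelf@(0, 1, -1) [-x clear] — {back_panel, divider, foot, shelf, top}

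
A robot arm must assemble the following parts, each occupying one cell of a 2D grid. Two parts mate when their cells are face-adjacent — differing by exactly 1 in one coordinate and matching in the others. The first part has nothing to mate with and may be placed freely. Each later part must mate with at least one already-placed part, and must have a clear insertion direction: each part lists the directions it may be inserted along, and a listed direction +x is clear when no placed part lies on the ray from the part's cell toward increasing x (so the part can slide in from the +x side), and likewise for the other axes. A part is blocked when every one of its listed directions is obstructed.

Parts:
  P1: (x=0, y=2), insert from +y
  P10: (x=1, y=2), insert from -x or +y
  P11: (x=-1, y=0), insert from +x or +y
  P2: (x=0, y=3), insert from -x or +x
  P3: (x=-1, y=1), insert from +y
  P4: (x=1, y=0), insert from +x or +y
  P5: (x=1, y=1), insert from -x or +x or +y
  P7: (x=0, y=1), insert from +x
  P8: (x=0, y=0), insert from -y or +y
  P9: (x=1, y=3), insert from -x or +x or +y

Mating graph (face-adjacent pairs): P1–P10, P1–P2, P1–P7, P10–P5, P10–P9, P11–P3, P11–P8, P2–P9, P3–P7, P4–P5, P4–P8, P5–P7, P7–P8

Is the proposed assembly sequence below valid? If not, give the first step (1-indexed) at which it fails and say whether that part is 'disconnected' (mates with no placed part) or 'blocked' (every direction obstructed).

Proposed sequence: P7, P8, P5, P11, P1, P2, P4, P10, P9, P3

1. P7@(0, 1) [+x clear] — {P7}
2. P8@(0, 0) [-y clear] — {P7, P8}
3. P5@(1, 1) [+x clear] — {P5, P7, P8}
4. P11@(-1, 0) [+y clear] — {P11, P5, P7, P8}
5. P1@(0, 2) [+y clear] — {P1, P11, P5, P7, P8}
6. P2@(0, 3) [-x clear] — {P1, P11, P2, P5, P7, P8}
7. P4@(1, 0) [+x clear] — {P1, P11, P2, P4, P5, P7, P8}
8. P10@(1, 2) [+y clear] — {P1, P10, P11, P2, P4, P5, P7, P8}
9. P9@(1, 3) [+x clear] — {P1, P10, P11, P2, P4, P5, P7, P8, P9}
10. P3@(-1, 1) [+y clear] — {P1, P10, P11, P2, P3, P4, P5, P7, P8, P9}

Valid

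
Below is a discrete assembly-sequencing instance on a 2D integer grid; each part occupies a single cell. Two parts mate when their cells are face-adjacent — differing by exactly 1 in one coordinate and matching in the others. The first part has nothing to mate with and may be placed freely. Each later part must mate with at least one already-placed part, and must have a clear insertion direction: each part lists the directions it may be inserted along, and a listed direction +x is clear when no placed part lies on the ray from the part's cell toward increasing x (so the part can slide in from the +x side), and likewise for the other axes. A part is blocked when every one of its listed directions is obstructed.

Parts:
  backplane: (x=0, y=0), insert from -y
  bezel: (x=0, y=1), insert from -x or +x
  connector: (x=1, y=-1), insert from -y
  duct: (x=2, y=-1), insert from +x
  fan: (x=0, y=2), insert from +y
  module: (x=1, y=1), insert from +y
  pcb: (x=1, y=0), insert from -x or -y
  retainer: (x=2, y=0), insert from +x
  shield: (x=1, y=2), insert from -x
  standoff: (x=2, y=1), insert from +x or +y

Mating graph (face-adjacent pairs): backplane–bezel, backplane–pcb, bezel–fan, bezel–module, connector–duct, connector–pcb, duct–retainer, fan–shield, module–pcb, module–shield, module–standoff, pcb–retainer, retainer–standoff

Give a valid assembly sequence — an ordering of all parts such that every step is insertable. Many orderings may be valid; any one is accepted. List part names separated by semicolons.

1. duct@(2, -1) [+x clear] — {duct}
2. connector@(1, -1) [-y clear] — {connector, duct}
3. pcb@(1, 0) [-x clear] — {connector, duct, pcb}
4. backplane@(0, 0) [-y clear] — {backplane, connector, duct, pcb}
5. retainer@(2, 0) [+x clear] — {backplane, connector, duct, pcb, retainer}
6. bezel@(0, 1) [-x clear] — {backplane, bezel, connector, duct, pcb, retainer}
7. standoff@(2, 1) [+x clear] — {backplane, bezel, connector, duct, pcb, retainer, standoff}
8. module@(1, 1) [+y clear] — {backplane, bezel, connector, duct, module, pcb, retainer, standoff}
9. shield@(1, 2) [-x clear] — {backplane, bezel, connector, duct, module, pcb, retainer, shield, standoff}
10. fan@(0, 2) [+y clear] — {backplane, bezel, connector, duct, fan, module, pcb, retainer, shield, standoff}

duct; connector; pcb; backplane; retainer; bezel; standoff; module; shield; fan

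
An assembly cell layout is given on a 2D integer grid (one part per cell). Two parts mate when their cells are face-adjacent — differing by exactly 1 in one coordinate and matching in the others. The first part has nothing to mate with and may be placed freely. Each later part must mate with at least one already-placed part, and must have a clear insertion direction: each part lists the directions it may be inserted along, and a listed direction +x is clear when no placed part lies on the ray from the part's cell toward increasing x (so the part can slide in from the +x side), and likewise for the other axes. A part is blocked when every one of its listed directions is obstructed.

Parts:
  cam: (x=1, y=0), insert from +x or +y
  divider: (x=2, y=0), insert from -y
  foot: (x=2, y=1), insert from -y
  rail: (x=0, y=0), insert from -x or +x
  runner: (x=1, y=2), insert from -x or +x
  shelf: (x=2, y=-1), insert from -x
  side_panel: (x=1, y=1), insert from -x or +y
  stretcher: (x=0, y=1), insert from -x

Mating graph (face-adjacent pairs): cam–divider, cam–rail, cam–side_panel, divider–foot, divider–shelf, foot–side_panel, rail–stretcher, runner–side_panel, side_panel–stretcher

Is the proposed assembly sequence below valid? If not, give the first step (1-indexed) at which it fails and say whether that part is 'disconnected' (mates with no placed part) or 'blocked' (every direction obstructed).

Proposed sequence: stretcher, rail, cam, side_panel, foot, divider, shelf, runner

1. stretcher@(0, 1) [-x clear] — {stretcher}
2. rail@(0, 0) [-x clear] — {rail, stretcher}
3. cam@(1, 0) [+x clear] — {cam, rail, stretcher}
4. side_panel@(1, 1) [+y clear] — {cam, rail, side_panel, stretcher}
5. foot@(2, 1) [-y clear] — {cam, foot, rail, side_panel, stretcher}
6. divider@(2, 0) [-y clear] — {cam, divider, foot, rail, side_panel, stretcher}
7. shelf@(2, -1) [-x clear] — {cam, divider, foot, rail, shelf, side_panel, stretcher}
8. runner@(1, 2) [-x clear] — {cam, divider, foot, rail, runner, shelf, side_panel, stretcher}

Valid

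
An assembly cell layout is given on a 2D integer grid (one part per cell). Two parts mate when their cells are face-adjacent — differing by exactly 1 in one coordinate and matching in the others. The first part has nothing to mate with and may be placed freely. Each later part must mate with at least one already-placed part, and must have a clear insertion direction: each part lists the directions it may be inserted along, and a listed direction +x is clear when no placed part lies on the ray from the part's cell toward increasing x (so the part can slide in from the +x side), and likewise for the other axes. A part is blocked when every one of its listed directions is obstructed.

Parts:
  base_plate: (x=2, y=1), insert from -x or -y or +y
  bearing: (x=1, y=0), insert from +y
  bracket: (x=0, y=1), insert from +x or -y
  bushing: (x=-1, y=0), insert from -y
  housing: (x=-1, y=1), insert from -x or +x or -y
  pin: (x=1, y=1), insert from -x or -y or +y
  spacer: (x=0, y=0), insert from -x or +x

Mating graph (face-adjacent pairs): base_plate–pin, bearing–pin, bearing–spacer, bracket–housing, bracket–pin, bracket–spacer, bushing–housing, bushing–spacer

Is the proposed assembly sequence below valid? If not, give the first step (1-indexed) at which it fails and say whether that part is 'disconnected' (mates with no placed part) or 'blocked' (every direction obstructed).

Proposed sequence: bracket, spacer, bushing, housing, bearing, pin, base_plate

1. bracket@(0, 1) [+x clear] — {bracket}
2. spacer@(0, 0) [-x clear] — {bracket, spacer}
3. bushing@(-1, 0) [-y clear] — {bracket, bushing, spacer}
4. housing@(-1, 1) [-x clear] — {bracket, bushing, housing, spacer}
5. bearing@(1, 0) [+y clear] — {bearing, bracket, bushing, housing, spacer}
6. pin@(1, 1) [+y clear] — {bearing, bracket, bushing, housing, pin, spacer}
7. base_plate@(2, 1) [-y clear] — {base_plate, bearing, bracket, bushing, housing, pin, spacer}

Valid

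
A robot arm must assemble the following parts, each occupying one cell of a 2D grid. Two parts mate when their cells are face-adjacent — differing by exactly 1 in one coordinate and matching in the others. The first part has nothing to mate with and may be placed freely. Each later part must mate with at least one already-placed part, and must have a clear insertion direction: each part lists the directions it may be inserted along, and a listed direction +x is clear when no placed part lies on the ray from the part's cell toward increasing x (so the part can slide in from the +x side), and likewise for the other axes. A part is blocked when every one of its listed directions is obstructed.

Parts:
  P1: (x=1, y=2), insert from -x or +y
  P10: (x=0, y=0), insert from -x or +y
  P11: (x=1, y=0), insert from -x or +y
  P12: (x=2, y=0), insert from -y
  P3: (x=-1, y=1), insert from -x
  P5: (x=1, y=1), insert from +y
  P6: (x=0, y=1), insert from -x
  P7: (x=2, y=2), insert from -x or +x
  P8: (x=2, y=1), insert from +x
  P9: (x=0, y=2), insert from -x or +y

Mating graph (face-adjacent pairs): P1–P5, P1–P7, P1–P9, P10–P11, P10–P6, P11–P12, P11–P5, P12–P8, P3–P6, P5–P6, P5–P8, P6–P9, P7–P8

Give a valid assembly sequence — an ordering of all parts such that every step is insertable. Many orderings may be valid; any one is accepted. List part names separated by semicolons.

P10; P6; P3; P9; P11; P5; P12; P1; P7; P8

1. P10@(0, 0) [-x clear] — {P10}
2. P6@(0, 1) [-x clear] — {P10, P6}
3. P3@(-1, 1) [-x clear] — {P10, P3, P6}
4. P9@(0, 2) [-x clear] — {P10, P3, P6, P9}
5. P11@(1, 0) [+y clear] — {P10, P11, P3, P6, P9}
6. P5@(1, 1) [+y clear] — {P10, P11, P3, P5, P6, P9}
7. P12@(2, 0) [-y clear] — {P10, P11, P12, P3, P5, P6, P9}
8. P1@(1, 2) [+y clear] — {P1, P10, P11, P12, P3, P5, P6, P9}
9. P7@(2, 2) [+x clear] — {P1, P10, P11, P12, P3, P5, P6, P7, P9}
10. P8@(2, 1) [+x clear] — {P1, P10, P11, P12, P3, P5, P6, P7, P8, P9}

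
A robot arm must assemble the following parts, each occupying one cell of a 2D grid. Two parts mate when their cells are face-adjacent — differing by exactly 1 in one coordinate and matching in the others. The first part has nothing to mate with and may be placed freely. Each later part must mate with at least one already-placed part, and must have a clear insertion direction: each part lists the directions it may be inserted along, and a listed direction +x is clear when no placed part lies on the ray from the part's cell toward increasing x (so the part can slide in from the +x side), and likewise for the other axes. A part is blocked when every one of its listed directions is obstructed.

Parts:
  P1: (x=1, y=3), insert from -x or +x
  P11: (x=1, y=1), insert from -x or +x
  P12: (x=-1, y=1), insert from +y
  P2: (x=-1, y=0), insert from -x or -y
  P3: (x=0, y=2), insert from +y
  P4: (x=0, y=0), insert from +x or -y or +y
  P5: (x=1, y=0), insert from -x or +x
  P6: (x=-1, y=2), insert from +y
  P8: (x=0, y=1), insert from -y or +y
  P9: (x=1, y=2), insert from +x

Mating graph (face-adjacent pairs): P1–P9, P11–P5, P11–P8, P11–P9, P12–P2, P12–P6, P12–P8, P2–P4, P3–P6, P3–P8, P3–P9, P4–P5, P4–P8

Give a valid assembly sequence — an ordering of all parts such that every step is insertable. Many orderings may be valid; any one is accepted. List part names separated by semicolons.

1. P9@(1, 2) [+x clear] — {P9}
2. P1@(1, 3) [-x clear] — {P1, P9}
3. P3@(0, 2) [+y clear] — {P1, P3, P9}
4. P11@(1, 1) [-x clear] — {P1, P11, P3, P9}
5. P5@(1, 0) [-x clear] — {P1, P11, P3, P5, P9}
6. P8@(0, 1) [-y clear] — {P1, P11, P3, P5, P8, P9}
7. P4@(0, 0) [-y clear] — {P1, P11, P3, P4, P5, P8, P9}
8. P2@(-1, 0) [-x clear] — {P1, P11, P2, P3, P4, P5, P8, P9}
9. P12@(-1, 1) [+y clear] — {P1, P11, P12, P2, P3, P4, P5, P8, P9}
10. P6@(-1, 2) [+y clear] — {P1, P11, P12, P2, P3, P4, P5, P6, P8, P9}

P9; P1; P3; P11; P5; P8; P4; P2; P12; P6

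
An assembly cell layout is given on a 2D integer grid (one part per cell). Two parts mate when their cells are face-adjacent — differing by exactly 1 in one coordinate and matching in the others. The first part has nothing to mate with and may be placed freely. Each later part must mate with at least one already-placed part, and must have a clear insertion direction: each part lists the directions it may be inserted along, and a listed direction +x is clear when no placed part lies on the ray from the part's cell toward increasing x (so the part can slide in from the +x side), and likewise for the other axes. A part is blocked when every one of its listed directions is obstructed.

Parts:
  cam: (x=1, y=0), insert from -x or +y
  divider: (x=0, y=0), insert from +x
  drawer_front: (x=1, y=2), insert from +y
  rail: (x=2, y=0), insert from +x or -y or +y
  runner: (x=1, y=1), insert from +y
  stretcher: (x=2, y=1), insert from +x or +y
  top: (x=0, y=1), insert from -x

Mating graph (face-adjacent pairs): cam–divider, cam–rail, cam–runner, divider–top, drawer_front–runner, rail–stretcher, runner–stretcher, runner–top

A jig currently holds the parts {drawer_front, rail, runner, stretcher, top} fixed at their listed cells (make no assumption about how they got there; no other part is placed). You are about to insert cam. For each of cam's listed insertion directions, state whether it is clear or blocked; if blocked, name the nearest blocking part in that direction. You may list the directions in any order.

-x: ray from cam(1, 0) has no placed part ⇒ clear
+y: nearest on ray is runner@(1, 1) ⇒ blocked

+y: blocked by runner; -x: clear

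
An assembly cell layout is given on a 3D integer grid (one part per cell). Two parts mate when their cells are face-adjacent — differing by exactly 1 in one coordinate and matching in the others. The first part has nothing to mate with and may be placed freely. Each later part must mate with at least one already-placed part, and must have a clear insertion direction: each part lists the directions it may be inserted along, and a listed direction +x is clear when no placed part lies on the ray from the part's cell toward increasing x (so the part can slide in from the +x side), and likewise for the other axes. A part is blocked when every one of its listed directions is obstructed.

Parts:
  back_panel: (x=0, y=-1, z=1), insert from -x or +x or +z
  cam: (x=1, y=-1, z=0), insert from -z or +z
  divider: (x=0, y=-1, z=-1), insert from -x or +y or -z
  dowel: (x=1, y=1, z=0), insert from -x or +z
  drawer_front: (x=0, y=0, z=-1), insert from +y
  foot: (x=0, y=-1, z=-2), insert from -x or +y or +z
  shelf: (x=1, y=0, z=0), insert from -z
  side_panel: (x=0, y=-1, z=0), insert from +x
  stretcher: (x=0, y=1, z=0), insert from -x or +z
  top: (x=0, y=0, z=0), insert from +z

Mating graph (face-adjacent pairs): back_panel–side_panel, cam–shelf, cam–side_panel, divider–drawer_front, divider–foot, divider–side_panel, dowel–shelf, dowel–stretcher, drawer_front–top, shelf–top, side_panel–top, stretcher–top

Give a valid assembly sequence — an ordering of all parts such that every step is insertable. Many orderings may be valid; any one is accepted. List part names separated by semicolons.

stretcher; top; drawer_front; side_panel; shelf; cam; back_panel; divider; foot; dowel

1. stretcher@(0, 1, 0) [-x clear] — {stretcher}
2. top@(0, 0, 0) [+z clear] — {stretcher, top}
3. drawer_front@(0, 0, -1) [+y clear] — {drawer_front, stretcher, top}
4. side_panel@(0, -1, 0) [+x clear] — {drawer_front, side_panel, stretcher, top}
5. shelf@(1, 0, 0) [-z clear] — {drawer_front, shelf, side_panel, stretcher, top}
6. cam@(1, -1, 0) [-z clear] — {cam, drawer_front, shelf, side_panel, stretcher, top}
7. back_panel@(0, -1, 1) [-x clear] — {back_panel, cam, drawer_front, shelf, side_panel, stretcher, top}
8. divider@(0, -1, -1) [-x clear] — {back_panel, cam, divider, drawer_front, shelf, side_panel, stretcher, top}
9. foot@(0, -1, -2) [-x clear] — {back_panel, cam, divider, drawer_front, foot, shelf, side_panel, stretcher, top}
10. dowel@(1, 1, 0) [+z clear] — {back_panel, cam, divider, dowel, drawer_front, foot, shelf, side_panel, stretcher, top}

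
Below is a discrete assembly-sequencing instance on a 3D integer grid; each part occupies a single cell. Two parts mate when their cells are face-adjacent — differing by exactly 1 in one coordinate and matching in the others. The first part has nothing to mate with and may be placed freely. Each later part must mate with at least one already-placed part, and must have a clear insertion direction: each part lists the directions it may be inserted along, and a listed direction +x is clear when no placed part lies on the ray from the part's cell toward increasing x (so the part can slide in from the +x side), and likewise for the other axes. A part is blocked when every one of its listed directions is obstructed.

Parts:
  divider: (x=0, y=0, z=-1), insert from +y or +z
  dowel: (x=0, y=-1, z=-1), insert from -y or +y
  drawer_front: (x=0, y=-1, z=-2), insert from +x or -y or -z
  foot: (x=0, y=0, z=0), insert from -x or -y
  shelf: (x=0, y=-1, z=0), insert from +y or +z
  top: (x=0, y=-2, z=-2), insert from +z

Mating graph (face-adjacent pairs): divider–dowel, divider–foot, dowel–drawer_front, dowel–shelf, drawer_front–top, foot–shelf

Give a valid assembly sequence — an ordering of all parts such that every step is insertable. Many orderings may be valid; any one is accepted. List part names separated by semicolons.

1. shelf@(0, -1, 0) [+y clear] — {shelf}
2. dowel@(0, -1, -1) [-y clear] — {dowel, shelf}
3. drawer_front@(0, -1, -2) [+x clear] — {dowel, drawer_front, shelf}
4. top@(0, -2, -2) [+z clear] — {dowel, drawer_front, shelf, top}
5. divider@(0, 0, -1) [+y clear] — {divider, dowel, drawer_front, shelf, top}
6. foot@(0, 0, 0) [-x clear] — {divider, dowel, drawer_front, foot, shelf, top}

shelf; dowel; drawer_front; top; divider; foot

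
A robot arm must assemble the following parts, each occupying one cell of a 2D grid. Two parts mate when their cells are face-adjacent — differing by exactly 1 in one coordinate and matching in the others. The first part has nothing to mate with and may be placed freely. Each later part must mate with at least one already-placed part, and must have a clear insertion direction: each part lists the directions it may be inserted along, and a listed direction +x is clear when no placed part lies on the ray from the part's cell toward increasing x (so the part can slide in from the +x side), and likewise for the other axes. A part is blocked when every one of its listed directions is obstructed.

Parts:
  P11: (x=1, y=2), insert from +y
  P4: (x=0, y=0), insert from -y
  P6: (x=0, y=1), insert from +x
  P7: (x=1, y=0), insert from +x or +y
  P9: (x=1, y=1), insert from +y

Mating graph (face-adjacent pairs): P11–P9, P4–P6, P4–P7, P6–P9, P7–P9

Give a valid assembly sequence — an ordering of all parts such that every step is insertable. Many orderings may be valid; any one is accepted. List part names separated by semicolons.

P6; P4; P7; P9; P11

1. P6@(0, 1) [+x clear] — {P6}
2. P4@(0, 0) [-y clear] — {P4, P6}
3. P7@(1, 0) [+x clear] — {P4, P6, P7}
4. P9@(1, 1) [+y clear] — {P4, P6, P7, P9}
5. P11@(1, 2) [+y clear] — {P11, P4, P6, P7, P9}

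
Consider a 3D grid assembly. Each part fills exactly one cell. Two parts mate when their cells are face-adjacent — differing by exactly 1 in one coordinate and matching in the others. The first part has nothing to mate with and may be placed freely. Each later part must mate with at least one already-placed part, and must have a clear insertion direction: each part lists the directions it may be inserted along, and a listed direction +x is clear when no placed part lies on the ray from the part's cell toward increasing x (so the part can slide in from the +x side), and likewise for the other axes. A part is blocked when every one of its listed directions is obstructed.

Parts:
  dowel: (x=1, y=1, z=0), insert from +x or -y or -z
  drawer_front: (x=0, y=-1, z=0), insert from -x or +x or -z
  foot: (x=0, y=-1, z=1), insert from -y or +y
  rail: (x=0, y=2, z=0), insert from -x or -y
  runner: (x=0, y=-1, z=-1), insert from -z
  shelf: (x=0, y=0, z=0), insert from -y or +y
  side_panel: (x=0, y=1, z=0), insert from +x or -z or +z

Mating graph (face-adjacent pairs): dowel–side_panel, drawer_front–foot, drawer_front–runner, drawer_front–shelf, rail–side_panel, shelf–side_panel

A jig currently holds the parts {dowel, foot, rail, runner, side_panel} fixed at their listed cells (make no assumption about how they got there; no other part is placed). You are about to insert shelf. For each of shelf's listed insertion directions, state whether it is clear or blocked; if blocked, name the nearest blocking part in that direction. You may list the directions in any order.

+y: blocked by side_panel; -y: clear

-y: ray from shelf(0, 0, 0) has no placed part ⇒ clear
+y: nearest on ray is side_panel@(0, 1, 0) ⇒ blocked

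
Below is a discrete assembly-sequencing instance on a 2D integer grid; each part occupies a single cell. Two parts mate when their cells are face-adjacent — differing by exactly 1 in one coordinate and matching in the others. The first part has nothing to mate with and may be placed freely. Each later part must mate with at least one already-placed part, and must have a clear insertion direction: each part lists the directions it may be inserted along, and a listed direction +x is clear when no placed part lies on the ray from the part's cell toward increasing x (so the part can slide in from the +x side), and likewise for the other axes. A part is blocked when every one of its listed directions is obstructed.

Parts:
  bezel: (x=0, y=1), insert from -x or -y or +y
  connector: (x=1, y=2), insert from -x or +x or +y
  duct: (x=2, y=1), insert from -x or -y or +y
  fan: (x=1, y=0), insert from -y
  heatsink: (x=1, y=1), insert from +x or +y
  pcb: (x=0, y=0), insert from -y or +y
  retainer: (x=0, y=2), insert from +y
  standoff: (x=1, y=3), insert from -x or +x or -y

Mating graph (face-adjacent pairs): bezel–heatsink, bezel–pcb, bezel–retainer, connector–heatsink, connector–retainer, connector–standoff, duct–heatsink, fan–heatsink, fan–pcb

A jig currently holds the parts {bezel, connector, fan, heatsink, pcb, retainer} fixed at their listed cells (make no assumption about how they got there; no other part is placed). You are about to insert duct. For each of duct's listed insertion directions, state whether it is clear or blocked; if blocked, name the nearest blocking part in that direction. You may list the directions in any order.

+y: clear; -x: blocked by heatsink; -y: clear

-x: nearest on ray is heatsink@(1, 1) ⇒ blocked
-y: ray from duct(2, 1) has no placed part ⇒ clear
+y: ray from duct(2, 1) has no placed part ⇒ clear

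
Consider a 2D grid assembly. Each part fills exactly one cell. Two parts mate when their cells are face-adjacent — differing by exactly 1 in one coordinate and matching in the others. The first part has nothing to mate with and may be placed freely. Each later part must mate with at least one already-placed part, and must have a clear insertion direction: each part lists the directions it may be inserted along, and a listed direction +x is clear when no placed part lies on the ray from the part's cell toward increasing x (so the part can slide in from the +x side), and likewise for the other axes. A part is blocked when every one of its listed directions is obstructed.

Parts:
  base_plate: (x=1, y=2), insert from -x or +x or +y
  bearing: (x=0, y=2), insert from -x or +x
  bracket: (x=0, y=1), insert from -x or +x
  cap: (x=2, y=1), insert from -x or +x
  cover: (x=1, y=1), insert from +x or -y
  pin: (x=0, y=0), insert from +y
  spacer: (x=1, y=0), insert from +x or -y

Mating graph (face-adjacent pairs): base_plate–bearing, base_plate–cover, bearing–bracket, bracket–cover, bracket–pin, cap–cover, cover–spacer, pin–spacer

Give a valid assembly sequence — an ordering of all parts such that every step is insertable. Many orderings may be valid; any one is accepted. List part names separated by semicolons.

base_plate; cover; spacer; pin; bearing; bracket; cap

1. base_plate@(1, 2) [-x clear] — {base_plate}
2. cover@(1, 1) [+x clear] — {base_plate, cover}
3. spacer@(1, 0) [+x clear] — {base_plate, cover, spacer}
4. pin@(0, 0) [+y clear] — {base_plate, cover, pin, spacer}
5. bearing@(0, 2) [-x clear] — {base_plate, bearing, cover, pin, spacer}
6. bracket@(0, 1) [-x clear] — {base_plate, bearing, bracket, cover, pin, spacer}
7. cap@(2, 1) [+x clear] — {base_plate, bearing, bracket, cap, cover, pin, spacer}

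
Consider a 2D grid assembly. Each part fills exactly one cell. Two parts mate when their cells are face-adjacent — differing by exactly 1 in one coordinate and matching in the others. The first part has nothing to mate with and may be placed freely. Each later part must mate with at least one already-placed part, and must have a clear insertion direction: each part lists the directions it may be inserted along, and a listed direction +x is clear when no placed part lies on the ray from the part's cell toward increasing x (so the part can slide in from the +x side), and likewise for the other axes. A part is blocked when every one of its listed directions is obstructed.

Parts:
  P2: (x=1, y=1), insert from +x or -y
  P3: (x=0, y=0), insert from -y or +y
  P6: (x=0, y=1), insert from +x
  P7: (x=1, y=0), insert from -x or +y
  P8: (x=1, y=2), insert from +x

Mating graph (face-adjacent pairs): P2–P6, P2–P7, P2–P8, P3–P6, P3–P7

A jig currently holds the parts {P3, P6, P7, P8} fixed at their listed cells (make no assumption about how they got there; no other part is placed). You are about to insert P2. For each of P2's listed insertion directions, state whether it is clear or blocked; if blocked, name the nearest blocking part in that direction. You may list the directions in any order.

+x: clear; -y: blocked by P7

+x: ray from P2(1, 1) has no placed part ⇒ clear
-y: nearest on ray is P7@(1, 0) ⇒ blocked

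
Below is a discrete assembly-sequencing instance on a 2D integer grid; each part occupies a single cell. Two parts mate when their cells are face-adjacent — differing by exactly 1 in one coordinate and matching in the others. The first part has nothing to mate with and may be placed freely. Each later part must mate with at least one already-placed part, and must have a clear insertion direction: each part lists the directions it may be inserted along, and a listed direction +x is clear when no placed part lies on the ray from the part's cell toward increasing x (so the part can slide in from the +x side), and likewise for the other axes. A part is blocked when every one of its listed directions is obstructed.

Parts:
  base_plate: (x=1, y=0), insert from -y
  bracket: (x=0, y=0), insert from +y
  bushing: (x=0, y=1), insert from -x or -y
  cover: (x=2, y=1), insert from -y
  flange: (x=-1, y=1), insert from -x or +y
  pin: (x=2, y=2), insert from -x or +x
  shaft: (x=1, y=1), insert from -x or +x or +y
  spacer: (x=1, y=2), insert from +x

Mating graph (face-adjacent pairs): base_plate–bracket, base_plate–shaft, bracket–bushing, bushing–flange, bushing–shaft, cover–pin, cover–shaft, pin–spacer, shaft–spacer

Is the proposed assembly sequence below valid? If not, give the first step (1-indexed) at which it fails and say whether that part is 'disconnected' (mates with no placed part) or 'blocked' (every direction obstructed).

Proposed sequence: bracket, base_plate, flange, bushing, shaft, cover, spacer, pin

Invalid at step 3 (disconnected)

1. bracket@(0, 0) [+y clear] — {bracket}
2. base_plate@(1, 0) [-y clear] — {base_plate, bracket}
3. flange@(-1, 1) — no placed neighbour ⇒ disconnected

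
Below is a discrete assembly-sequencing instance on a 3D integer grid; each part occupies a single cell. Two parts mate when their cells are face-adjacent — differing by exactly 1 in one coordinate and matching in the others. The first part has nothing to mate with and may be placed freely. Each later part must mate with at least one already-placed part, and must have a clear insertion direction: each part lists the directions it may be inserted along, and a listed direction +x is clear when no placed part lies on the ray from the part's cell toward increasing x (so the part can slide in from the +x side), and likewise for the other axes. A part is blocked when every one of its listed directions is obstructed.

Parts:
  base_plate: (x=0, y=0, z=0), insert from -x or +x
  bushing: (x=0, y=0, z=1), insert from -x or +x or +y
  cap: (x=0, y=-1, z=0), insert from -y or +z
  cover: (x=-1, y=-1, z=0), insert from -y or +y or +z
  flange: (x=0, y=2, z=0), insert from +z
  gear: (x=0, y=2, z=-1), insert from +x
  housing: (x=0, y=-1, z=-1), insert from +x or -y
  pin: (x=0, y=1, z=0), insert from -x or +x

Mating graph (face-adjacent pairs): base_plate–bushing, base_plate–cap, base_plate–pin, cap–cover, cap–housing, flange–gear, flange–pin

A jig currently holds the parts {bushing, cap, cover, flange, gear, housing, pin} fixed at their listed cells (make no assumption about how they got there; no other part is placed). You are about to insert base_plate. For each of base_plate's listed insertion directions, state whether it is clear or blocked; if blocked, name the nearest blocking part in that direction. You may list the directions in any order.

+x: clear; -x: clear

-x: ray from base_plate(0, 0, 0) has no placed part ⇒ clear
+x: ray from base_plate(0, 0, 0) has no placed part ⇒ clear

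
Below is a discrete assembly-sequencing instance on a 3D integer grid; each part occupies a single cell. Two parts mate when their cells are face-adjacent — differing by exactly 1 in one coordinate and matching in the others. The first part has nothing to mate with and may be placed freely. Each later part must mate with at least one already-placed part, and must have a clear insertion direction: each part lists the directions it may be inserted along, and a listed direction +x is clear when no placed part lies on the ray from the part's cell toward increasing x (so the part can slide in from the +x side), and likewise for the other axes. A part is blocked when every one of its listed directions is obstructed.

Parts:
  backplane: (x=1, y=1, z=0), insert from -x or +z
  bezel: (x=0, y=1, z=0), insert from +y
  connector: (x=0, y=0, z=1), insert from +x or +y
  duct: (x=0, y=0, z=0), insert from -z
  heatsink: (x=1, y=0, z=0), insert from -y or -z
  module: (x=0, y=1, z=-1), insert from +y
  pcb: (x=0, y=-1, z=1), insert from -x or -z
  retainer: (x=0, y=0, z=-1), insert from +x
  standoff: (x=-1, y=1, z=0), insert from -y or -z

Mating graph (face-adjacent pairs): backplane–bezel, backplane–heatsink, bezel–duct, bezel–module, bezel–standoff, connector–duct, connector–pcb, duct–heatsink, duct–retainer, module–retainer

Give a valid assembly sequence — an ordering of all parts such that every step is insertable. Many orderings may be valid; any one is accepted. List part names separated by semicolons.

module; bezel; duct; heatsink; retainer; standoff; connector; pcb; backplane

1. module@(0, 1, -1) [+y clear] — {module}
2. bezel@(0, 1, 0) [+y clear] — {bezel, module}
3. duct@(0, 0, 0) [-z clear] — {bezel, duct, module}
4. heatsink@(1, 0, 0) [-y clear] — {bezel, duct, heatsink, module}
5. retainer@(0, 0, -1) [+x clear] — {bezel, duct, heatsink, module, retainer}
6. standoff@(-1, 1, 0) [-y clear] — {bezel, duct, heatsink, module, retainer, standoff}
7. connector@(0, 0, 1) [+x clear] — {bezel, connector, duct, heatsink, module, retainer, standoff}
8. pcb@(0, -1, 1) [-x clear] — {bezel, connector, duct, heatsink, module, pcb, retainer, standoff}
9. backplane@(1, 1, 0) [+z clear] — {backplane, bezel, connector, duct, heatsink, module, pcb, retainer, standoff}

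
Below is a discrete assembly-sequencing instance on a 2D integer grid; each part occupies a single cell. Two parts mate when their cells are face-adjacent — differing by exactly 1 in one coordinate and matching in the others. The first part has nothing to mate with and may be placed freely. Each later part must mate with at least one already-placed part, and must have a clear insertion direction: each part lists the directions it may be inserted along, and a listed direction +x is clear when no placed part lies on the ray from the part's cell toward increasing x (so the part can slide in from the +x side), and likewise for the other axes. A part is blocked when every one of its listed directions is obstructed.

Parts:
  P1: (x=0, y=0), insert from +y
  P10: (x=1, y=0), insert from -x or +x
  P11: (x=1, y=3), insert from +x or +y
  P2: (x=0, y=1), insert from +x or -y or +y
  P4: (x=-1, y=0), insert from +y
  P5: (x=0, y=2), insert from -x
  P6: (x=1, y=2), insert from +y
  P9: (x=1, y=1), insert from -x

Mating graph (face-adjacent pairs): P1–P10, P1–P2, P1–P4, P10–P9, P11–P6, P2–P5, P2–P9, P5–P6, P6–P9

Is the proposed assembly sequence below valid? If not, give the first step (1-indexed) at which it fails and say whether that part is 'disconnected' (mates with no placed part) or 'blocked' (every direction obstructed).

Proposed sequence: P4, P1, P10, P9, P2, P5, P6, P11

1. P4@(-1, 0) [+y clear] — {P4}
2. P1@(0, 0) [+y clear] — {P1, P4}
3. P10@(1, 0) [+x clear] — {P1, P10, P4}
4. P9@(1, 1) [-x clear] — {P1, P10, P4, P9}
5. P2@(0, 1) [+y clear] — {P1, P10, P2, P4, P9}
6. P5@(0, 2) [-x clear] — {P1, P10, P2, P4, P5, P9}
7. P6@(1, 2) [+y clear] — {P1, P10, P2, P4, P5, P6, P9}
8. P11@(1, 3) [+x clear] — {P1, P10, P11, P2, P4, P5, P6, P9}

Valid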